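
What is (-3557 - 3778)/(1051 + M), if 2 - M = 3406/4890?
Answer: -17934075/2572882 ≈ -6.9704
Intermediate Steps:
M = 3187/2445 (M = 2 - 3406/4890 = 2 - 1*1703/2445 = 2 - 1703/2445 = 3187/2445 ≈ 1.3035)
(-3557 - 3778)/(1051 + M) = (-3557 - 3778)/(1051 + 3187/2445) = -7335/2572882/2445 = -7335*2445/2572882 = -17934075/2572882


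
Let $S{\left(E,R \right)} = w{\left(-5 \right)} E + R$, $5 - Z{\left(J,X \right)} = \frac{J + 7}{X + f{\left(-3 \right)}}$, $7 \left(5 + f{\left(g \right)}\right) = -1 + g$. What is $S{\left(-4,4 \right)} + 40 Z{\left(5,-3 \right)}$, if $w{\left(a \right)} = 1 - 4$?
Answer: $272$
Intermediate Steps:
$w{\left(a \right)} = -3$
$f{\left(g \right)} = - \frac{36}{7} + \frac{g}{7}$ ($f{\left(g \right)} = -5 + \frac{-1 + g}{7} = -5 + \left(- \frac{1}{7} + \frac{g}{7}\right) = - \frac{36}{7} + \frac{g}{7}$)
$Z{\left(J,X \right)} = 5 - \frac{7 + J}{- \frac{39}{7} + X}$ ($Z{\left(J,X \right)} = 5 - \frac{J + 7}{X + \left(- \frac{36}{7} + \frac{1}{7} \left(-3\right)\right)} = 5 - \frac{7 + J}{X - \frac{39}{7}} = 5 - \frac{7 + J}{- \frac{39}{7} + X}$)
$S{\left(E,R \right)} = R - 3 E$ ($S{\left(E,R \right)} = - 3 E + R = R - 3 E$)
$S{\left(-4,4 \right)} + 40 Z{\left(5,-3 \right)} = \left(4 - -12\right) + 40 \frac{-244 - 35 + 35 \left(-3\right)}{-39 + 7 \left(-3\right)} = \left(4 + 12\right) + 40 \frac{-244 - 35 - 105}{-39 - 21} = 16 + 40 \frac{1}{-60} \left(-384\right) = 16 + 40 \left(\left(- \frac{1}{60}\right) \left(-384\right)\right) = 16 + 40 \cdot \frac{32}{5} = 16 + 256 = 272$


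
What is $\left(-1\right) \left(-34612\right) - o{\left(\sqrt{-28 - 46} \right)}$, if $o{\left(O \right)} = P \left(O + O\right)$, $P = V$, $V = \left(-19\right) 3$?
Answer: $34612 + 114 i \sqrt{74} \approx 34612.0 + 980.67 i$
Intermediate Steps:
$V = -57$
$P = -57$
$o{\left(O \right)} = - 114 O$ ($o{\left(O \right)} = - 57 \left(O + O\right) = - 57 \cdot 2 O = - 114 O$)
$\left(-1\right) \left(-34612\right) - o{\left(\sqrt{-28 - 46} \right)} = \left(-1\right) \left(-34612\right) - - 114 \sqrt{-28 - 46} = 34612 - - 114 \sqrt{-74} = 34612 - - 114 i \sqrt{74} = 34612 + 114 i \sqrt{74}$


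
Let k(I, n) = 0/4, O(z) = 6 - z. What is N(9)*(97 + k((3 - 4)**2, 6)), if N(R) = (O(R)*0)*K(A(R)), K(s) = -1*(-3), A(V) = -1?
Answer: 0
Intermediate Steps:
K(s) = 3
k(I, n) = 0 (k(I, n) = 0*(1/4) = 0)
N(R) = 0 (N(R) = ((6 - R)*0)*3 = 0*3 = 0)
N(9)*(97 + k((3 - 4)**2, 6)) = 0*(97 + 0) = 0*97 = 0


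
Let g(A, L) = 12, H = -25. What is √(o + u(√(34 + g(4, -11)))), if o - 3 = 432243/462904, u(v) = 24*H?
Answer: I*√31931285144070/231452 ≈ 24.414*I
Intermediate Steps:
u(v) = -600 (u(v) = 24*(-25) = -600)
o = 1820955/462904 (o = 3 + 432243/462904 = 1820955/462904 ≈ 3.9338)
√(o + u(√(34 + g(4, -11)))) = √(1820955/462904 - 600) = √(-275921445/462904) = I*√31931285144070/231452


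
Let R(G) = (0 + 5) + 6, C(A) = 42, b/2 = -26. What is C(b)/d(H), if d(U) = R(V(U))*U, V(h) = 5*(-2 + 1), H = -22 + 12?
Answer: -21/55 ≈ -0.38182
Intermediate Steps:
b = -52 (b = 2*(-26) = -52)
H = -10
V(h) = -5 (V(h) = 5*(-1) = -5)
R(G) = 11 (R(G) = 5 + 6 = 11)
d(U) = 11*U
C(b)/d(H) = 42/((11*(-10))) = 42/(-110) = 42*(-1/110) = -21/55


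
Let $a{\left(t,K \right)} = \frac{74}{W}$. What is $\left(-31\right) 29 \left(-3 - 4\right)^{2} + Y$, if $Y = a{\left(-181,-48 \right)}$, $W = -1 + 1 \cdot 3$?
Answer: $-44014$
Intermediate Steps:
$W = 2$ ($W = -1 + 3 = 2$)
$a{\left(t,K \right)} = 37$ ($a{\left(t,K \right)} = \frac{74}{2} = 74 \cdot \frac{1}{2} = 37$)
$Y = 37$
$\left(-31\right) 29 \left(-3 - 4\right)^{2} + Y = \left(-31\right) 29 \left(-3 - 4\right)^{2} + 37 = - 899 \left(-7\right)^{2} + 37 = \left(-899\right) 49 + 37 = -44051 + 37 = -44014$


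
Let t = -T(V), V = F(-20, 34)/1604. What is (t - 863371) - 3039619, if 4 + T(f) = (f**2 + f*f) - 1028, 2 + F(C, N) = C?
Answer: -1254877496837/321602 ≈ -3.9020e+6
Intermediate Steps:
F(C, N) = -2 + C
V = -11/802 (V = (-2 - 20)/1604 = -22*1/1604 = -11/802 ≈ -0.013716)
T(f) = -1032 + 2*f**2 (T(f) = -4 + ((f**2 + f*f) - 1028) = -4 + ((f**2 + f**2) - 1028) = -4 + (2*f**2 - 1028) = -4 + (-1028 + 2*f**2) = -1032 + 2*f**2)
t = 331893143/321602 (t = -(-1032 + 2*(-11/802)**2) = -(-1032 + 2*(121/643204)) = -(-1032 + 121/321602) = -1*(-331893143/321602) = 331893143/321602 ≈ 1032.0)
(t - 863371) - 3039619 = (331893143/321602 - 863371) - 3039619 = -277329947199/321602 - 3039619 = -1254877496837/321602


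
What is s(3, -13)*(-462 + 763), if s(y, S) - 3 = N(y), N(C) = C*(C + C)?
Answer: 6321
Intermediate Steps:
N(C) = 2*C**2 (N(C) = C*(2*C) = 2*C**2)
s(y, S) = 3 + 2*y**2
s(3, -13)*(-462 + 763) = (3 + 2*3**2)*(-462 + 763) = (3 + 2*9)*301 = (3 + 18)*301 = 21*301 = 6321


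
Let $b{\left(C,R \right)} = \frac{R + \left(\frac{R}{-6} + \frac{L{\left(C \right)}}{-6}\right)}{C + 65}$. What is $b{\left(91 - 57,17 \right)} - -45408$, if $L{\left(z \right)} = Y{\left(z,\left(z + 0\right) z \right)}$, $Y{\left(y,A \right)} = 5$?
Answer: $\frac{13486216}{297} \approx 45408.0$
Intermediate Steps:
$L{\left(z \right)} = 5$
$b{\left(C,R \right)} = \frac{- \frac{5}{6} + \frac{5 R}{6}}{65 + C}$ ($b{\left(C,R \right)} = \frac{R + \left(\frac{R}{-6} + \frac{5}{-6}\right)}{C + 65} = \frac{R + \left(R \left(- \frac{1}{6}\right) + 5 \left(- \frac{1}{6}\right)\right)}{65 + C} = \frac{R - \left(\frac{5}{6} + \frac{R}{6}\right)}{65 + C} = \frac{- \frac{5}{6} + \frac{5 R}{6}}{65 + C}$)
$b{\left(91 - 57,17 \right)} - -45408 = \frac{5 \left(-1 + 17\right)}{6 \left(65 + \left(91 - 57\right)\right)} - -45408 = \frac{5}{6} \frac{1}{65 + \left(91 - 57\right)} 16 + 45408 = \frac{5}{6} \frac{1}{65 + 34} \cdot 16 + 45408 = \frac{5}{6} \cdot \frac{1}{99} \cdot 16 + 45408 = \frac{40}{297} + 45408 = \frac{13486216}{297}$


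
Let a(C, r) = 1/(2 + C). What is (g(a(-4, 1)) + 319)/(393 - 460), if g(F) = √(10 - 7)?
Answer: -319/67 - √3/67 ≈ -4.7870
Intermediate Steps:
g(F) = √3
(g(a(-4, 1)) + 319)/(393 - 460) = (√3 + 319)/(393 - 460) = (319 + √3)/(-67) = (319 + √3)*(-1/67) = -319/67 - √3/67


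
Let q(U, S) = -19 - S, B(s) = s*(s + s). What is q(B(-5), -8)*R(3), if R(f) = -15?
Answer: 165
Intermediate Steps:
B(s) = 2*s² (B(s) = s*(2*s) = 2*s²)
q(B(-5), -8)*R(3) = (-19 - 1*(-8))*(-15) = (-19 + 8)*(-15) = -11*(-15) = 165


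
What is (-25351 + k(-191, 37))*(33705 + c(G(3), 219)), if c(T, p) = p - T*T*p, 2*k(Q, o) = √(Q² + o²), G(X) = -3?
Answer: -810040503 + 159765*√1514/2 ≈ -8.0693e+8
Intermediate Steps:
k(Q, o) = √(Q² + o²)/2
c(T, p) = p - p*T² (c(T, p) = p - T²*p = p - p*T²)
(-25351 + k(-191, 37))*(33705 + c(G(3), 219)) = (-25351 + √((-191)² + 37²)/2)*(33705 + 219*(1 - 1*(-3)²)) = (-25351 + √(36481 + 1369)/2)*(33705 + 219*(1 - 1*9)) = (-25351 + √37850/2)*(33705 + 219*(1 - 9)) = (-25351 + (5*√1514)/2)*(33705 + 219*(-8)) = (-25351 + 5*√1514/2)*(33705 - 1752) = (-25351 + 5*√1514/2)*31953 = -810040503 + 159765*√1514/2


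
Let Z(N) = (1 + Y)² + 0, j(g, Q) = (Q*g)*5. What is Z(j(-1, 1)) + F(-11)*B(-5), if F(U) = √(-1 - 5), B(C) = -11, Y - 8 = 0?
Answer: 81 - 11*I*√6 ≈ 81.0 - 26.944*I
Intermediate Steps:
Y = 8 (Y = 8 + 0 = 8)
j(g, Q) = 5*Q*g
F(U) = I*√6 (F(U) = √(-6) = I*√6)
Z(N) = 81 (Z(N) = (1 + 8)² + 0 = 9² + 0 = 81 + 0 = 81)
Z(j(-1, 1)) + F(-11)*B(-5) = 81 + (I*√6)*(-11) = 81 - 11*I*√6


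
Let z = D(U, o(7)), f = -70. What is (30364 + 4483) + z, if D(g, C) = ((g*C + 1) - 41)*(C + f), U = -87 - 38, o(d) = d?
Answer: 92492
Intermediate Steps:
U = -125
D(g, C) = (-70 + C)*(-40 + C*g) (D(g, C) = ((g*C + 1) - 41)*(C - 70) = ((C*g + 1) - 41)*(-70 + C) = ((1 + C*g) - 41)*(-70 + C) = (-40 + C*g)*(-70 + C) = (-70 + C)*(-40 + C*g))
z = 57645 (z = 2800 - 40*7 - 125*7**2 - 70*7*(-125) = 2800 - 280 - 125*49 + 61250 = 2800 - 280 - 6125 + 61250 = 57645)
(30364 + 4483) + z = (30364 + 4483) + 57645 = 34847 + 57645 = 92492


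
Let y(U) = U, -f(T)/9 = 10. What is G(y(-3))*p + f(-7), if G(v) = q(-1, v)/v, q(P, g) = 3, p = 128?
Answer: -218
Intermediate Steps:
f(T) = -90 (f(T) = -9*10 = -90)
G(v) = 3/v
G(y(-3))*p + f(-7) = (3/(-3))*128 - 90 = (3*(-⅓))*128 - 90 = -1*128 - 90 = -128 - 90 = -218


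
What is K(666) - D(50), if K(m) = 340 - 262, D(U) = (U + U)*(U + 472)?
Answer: -52122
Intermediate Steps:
D(U) = 2*U*(472 + U) (D(U) = (2*U)*(472 + U) = 2*U*(472 + U))
K(m) = 78
K(666) - D(50) = 78 - 2*50*(472 + 50) = 78 - 2*50*522 = 78 - 1*52200 = 78 - 52200 = -52122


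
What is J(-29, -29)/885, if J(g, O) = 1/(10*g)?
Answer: -1/256650 ≈ -3.8964e-6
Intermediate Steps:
J(g, O) = 1/(10*g)
J(-29, -29)/885 = ((⅒)/(-29))/885 = ((⅒)*(-1/29))*(1/885) = -1/290*1/885 = -1/256650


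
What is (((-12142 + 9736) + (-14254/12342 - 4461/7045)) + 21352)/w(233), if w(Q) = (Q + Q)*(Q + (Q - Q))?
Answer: 411796916462/2360197716855 ≈ 0.17448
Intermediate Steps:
w(Q) = 2*Q² (w(Q) = (2*Q)*(Q + 0) = (2*Q)*Q = 2*Q²)
(((-12142 + 9736) + (-14254/12342 - 4461/7045)) + 21352)/w(233) = (((-12142 + 9736) + (-14254/12342 - 4461/7045)) + 21352)/((2*233²)) = ((-2406 + (-14254*1/12342 - 4461*1/7045)) + 21352)/((2*54289)) = ((-2406 + (-7127/6171 - 4461/7045)) + 21352)/108578 = ((-2406 - 77738546/43474695) + 21352)*(1/108578) = (-104677854716/43474695 + 21352)*(1/108578) = (823593832924/43474695)*(1/108578) = 411796916462/2360197716855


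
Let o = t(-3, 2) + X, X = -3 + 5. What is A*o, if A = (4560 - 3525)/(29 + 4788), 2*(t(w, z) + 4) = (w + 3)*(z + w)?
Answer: -2070/4817 ≈ -0.42973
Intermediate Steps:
t(w, z) = -4 + (3 + w)*(w + z)/2 (t(w, z) = -4 + ((w + 3)*(z + w))/2 = -4 + ((3 + w)*(w + z))/2 = -4 + (3 + w)*(w + z)/2)
X = 2
A = 1035/4817 ≈ 0.21486
o = -2 (o = (-4 + (½)*(-3)² + (3/2)*(-3) + (3/2)*2 + (½)*(-3)*2) + 2 = (-4 + (½)*9 - 9/2 + 3 - 3) + 2 = (-4 + 9/2 - 9/2 + 3 - 3) + 2 = -4 + 2 = -2)
A*o = (1035/4817)*(-2) = -2070/4817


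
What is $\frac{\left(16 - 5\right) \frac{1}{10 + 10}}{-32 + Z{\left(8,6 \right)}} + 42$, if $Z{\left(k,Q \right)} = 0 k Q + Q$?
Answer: $\frac{21829}{520} \approx 41.979$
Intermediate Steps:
$Z{\left(k,Q \right)} = Q$ ($Z{\left(k,Q \right)} = 0 Q + Q = 0 + Q = Q$)
$\frac{\left(16 - 5\right) \frac{1}{10 + 10}}{-32 + Z{\left(8,6 \right)}} + 42 = \frac{\left(16 - 5\right) \frac{1}{10 + 10}}{-32 + 6} + 42 = \frac{11 \cdot \frac{1}{20}}{-26} + 42 = 11 \cdot \frac{1}{20} \left(- \frac{1}{26}\right) + 42 = \frac{11}{20} \left(- \frac{1}{26}\right) + 42 = - \frac{11}{520} + 42 = \frac{21829}{520}$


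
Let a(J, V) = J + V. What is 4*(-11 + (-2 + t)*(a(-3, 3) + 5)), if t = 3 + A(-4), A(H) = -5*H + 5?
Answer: 476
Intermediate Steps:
A(H) = 5 - 5*H
t = 28 (t = 3 + (5 - 5*(-4)) = 3 + (5 + 20) = 3 + 25 = 28)
4*(-11 + (-2 + t)*(a(-3, 3) + 5)) = 4*(-11 + (-2 + 28)*((-3 + 3) + 5)) = 4*(-11 + 26*(0 + 5)) = 4*(-11 + 26*5) = 4*(-11 + 130) = 4*119 = 476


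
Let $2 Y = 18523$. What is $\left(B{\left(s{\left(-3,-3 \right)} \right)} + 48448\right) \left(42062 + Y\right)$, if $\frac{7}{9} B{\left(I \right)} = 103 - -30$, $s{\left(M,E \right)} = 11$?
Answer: $\frac{4990594493}{2} \approx 2.4953 \cdot 10^{9}$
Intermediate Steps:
$Y = \frac{18523}{2}$ ($Y = \frac{1}{2} \cdot 18523 = \frac{18523}{2} \approx 9261.5$)
$B{\left(I \right)} = 171$ ($B{\left(I \right)} = \frac{9 \left(103 - -30\right)}{7} = \frac{9 \left(103 + 30\right)}{7} = \frac{9}{7} \cdot 133 = 171$)
$\left(B{\left(s{\left(-3,-3 \right)} \right)} + 48448\right) \left(42062 + Y\right) = \left(171 + 48448\right) \left(42062 + \frac{18523}{2}\right) = 48619 \cdot \frac{102647}{2} = \frac{4990594493}{2}$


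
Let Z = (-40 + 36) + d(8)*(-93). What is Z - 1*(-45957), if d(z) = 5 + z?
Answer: 44744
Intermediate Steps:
Z = -1213 (Z = (-40 + 36) + (5 + 8)*(-93) = -4 + 13*(-93) = -4 - 1209 = -1213)
Z - 1*(-45957) = -1213 - 1*(-45957) = -1213 + 45957 = 44744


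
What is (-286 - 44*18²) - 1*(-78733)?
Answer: 64191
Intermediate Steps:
(-286 - 44*18²) - 1*(-78733) = (-286 - 44*324) + 78733 = (-286 - 14256) + 78733 = -14542 + 78733 = 64191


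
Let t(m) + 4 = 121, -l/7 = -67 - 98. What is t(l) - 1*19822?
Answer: -19705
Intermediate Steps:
l = 1155 (l = -7*(-67 - 98) = -7*(-165) = 1155)
t(m) = 117 (t(m) = -4 + 121 = 117)
t(l) - 1*19822 = 117 - 1*19822 = 117 - 19822 = -19705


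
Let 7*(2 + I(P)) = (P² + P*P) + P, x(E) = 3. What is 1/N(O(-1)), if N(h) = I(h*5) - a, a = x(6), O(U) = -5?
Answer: 1/170 ≈ 0.0058824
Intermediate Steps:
I(P) = -2 + P/7 + 2*P²/7 (I(P) = -2 + ((P² + P*P) + P)/7 = -2 + ((P² + P²) + P)/7 = -2 + (2*P² + P)/7 = -2 + (P + 2*P²)/7 = -2 + (P/7 + 2*P²/7) = -2 + P/7 + 2*P²/7)
a = 3
N(h) = -5 + 5*h/7 + 50*h²/7 (N(h) = (-2 + (h*5)/7 + 2*(h*5)²/7) - 1*3 = (-2 + (5*h)/7 + 2*(5*h)²/7) - 3 = (-2 + 5*h/7 + 2*(25*h²)/7) - 3 = (-2 + 5*h/7 + 50*h²/7) - 3 = -5 + 5*h/7 + 50*h²/7)
1/N(O(-1)) = 1/(-5 + (5/7)*(-5) + (50/7)*(-5)²) = 1/(-5 - 25/7 + (50/7)*25) = 1/(-5 - 25/7 + 1250/7) = 1/170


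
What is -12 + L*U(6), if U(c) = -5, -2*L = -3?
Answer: -39/2 ≈ -19.500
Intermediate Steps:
L = 3/2 (L = -½*(-3) = 3/2 ≈ 1.5000)
-12 + L*U(6) = -12 + (3/2)*(-5) = -12 - 15/2 = -39/2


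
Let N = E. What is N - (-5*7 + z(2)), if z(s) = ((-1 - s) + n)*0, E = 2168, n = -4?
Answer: 2203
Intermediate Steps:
z(s) = 0 (z(s) = ((-1 - s) - 4)*0 = (-5 - s)*0 = 0)
N = 2168
N - (-5*7 + z(2)) = 2168 - (-5*7 + 0) = 2168 - (-35 + 0) = 2168 - 1*(-35) = 2168 + 35 = 2203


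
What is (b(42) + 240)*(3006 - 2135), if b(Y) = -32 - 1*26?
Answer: 158522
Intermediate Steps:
b(Y) = -58 (b(Y) = -32 - 26 = -58)
(b(42) + 240)*(3006 - 2135) = (-58 + 240)*(3006 - 2135) = 182*871 = 158522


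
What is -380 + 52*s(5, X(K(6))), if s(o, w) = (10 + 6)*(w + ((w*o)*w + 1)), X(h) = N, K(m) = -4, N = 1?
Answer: 5444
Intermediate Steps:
X(h) = 1
s(o, w) = 16 + 16*w + 16*o*w**2 (s(o, w) = 16*(w + ((o*w)*w + 1)) = 16*(w + (o*w**2 + 1)) = 16*(w + (1 + o*w**2)) = 16*(1 + w + o*w**2) = 16 + 16*w + 16*o*w**2)
-380 + 52*s(5, X(K(6))) = -380 + 52*(16 + 16*1 + 16*5*1**2) = -380 + 52*(16 + 16 + 16*5*1) = -380 + 52*(16 + 16 + 80) = -380 + 52*112 = -380 + 5824 = 5444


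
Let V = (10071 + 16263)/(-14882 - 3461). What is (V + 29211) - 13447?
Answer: 289132718/18343 ≈ 15763.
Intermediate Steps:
V = -26334/18343 (V = 26334/(-18343) = 26334*(-1/18343) = -26334/18343 ≈ -1.4356)
(V + 29211) - 13447 = (-26334/18343 + 29211) - 13447 = 535791039/18343 - 13447 = 289132718/18343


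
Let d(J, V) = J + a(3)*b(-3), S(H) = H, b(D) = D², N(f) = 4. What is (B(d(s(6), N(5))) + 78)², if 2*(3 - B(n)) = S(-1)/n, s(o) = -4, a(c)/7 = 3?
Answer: 898260841/136900 ≈ 6561.4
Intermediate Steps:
a(c) = 21 (a(c) = 7*3 = 21)
d(J, V) = 189 + J (d(J, V) = J + 21*(-3)² = J + 21*9 = J + 189 = 189 + J)
B(n) = 3 + 1/(2*n) (B(n) = 3 - (-1)/(2*n) = 3 + 1/(2*n))
(B(d(s(6), N(5))) + 78)² = ((3 + 1/(2*(189 - 4))) + 78)² = ((3 + (½)/185) + 78)² = ((3 + (½)*(1/185)) + 78)² = ((3 + 1/370) + 78)² = (1111/370 + 78)² = (29971/370)² = 898260841/136900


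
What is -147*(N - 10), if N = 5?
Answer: 735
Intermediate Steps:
-147*(N - 10) = -147*(5 - 10) = -147*(-5) = 735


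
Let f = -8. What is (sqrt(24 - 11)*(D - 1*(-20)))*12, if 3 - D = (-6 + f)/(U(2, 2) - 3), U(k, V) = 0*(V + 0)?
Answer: 220*sqrt(13) ≈ 793.22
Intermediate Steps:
U(k, V) = 0 (U(k, V) = 0*V = 0)
D = -5/3 (D = 3 - (-6 - 8)/(0 - 3) = 3 - (-14)/(-3) = 3 - (-14)*(-1)/3 = 3 - 1*14/3 = 3 - 14/3 = -5/3 ≈ -1.6667)
(sqrt(24 - 11)*(D - 1*(-20)))*12 = (sqrt(24 - 11)*(-5/3 - 1*(-20)))*12 = (sqrt(13)*(-5/3 + 20))*12 = (sqrt(13)*(55/3))*12 = (55*sqrt(13)/3)*12 = 220*sqrt(13)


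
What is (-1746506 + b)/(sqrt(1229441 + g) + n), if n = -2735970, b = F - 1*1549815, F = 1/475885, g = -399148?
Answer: 66028204481880792/54803875768964803 + 120666901468*sqrt(830293)/274019378844824015 ≈ 1.2052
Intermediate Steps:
F = 1/475885 ≈ 2.1013e-6
b = -737533711274/475885 (b = 1/475885 - 1*1549815 = 1/475885 - 1549815 = -737533711274/475885 ≈ -1.5498e+6)
(-1746506 + b)/(sqrt(1229441 + g) + n) = (-1746506 - 737533711274/475885)/(sqrt(1229441 - 399148) - 2735970) = -1568669719084/(475885*(sqrt(830293) - 2735970)) = -1568669719084/(475885*(-2735970 + sqrt(830293)))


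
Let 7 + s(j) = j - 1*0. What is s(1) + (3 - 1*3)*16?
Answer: -6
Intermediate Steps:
s(j) = -7 + j (s(j) = -7 + (j - 1*0) = -7 + (j + 0) = -7 + j)
s(1) + (3 - 1*3)*16 = (-7 + 1) + (3 - 1*3)*16 = -6 + (3 - 3)*16 = -6 + 0*16 = -6 + 0 = -6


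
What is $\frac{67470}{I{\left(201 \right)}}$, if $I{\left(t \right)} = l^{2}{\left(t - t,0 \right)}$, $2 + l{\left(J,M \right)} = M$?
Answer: $\frac{33735}{2} \approx 16868.0$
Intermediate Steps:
$l{\left(J,M \right)} = -2 + M$
$I{\left(t \right)} = 4$ ($I{\left(t \right)} = \left(-2 + 0\right)^{2} = \left(-2\right)^{2} = 4$)
$\frac{67470}{I{\left(201 \right)}} = \frac{67470}{4} = 67470 \cdot \frac{1}{4} = \frac{33735}{2}$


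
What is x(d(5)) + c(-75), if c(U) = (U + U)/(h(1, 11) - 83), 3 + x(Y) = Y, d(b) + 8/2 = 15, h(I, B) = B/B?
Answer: 403/41 ≈ 9.8293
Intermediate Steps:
h(I, B) = 1
d(b) = 11 (d(b) = -4 + 15 = 11)
x(Y) = -3 + Y
c(U) = -U/41 (c(U) = (U + U)/(1 - 83) = (2*U)/(-82) = (2*U)*(-1/82) = -U/41)
x(d(5)) + c(-75) = (-3 + 11) - 1/41*(-75) = 8 + 75/41 = 403/41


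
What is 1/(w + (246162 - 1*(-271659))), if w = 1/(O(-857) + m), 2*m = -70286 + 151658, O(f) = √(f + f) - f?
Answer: 446833582718383/231379812647571722345 + I*√1714/462759625295143444690 ≈ 1.9312e-6 + 8.9464e-20*I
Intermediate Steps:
O(f) = -f + √2*√f (O(f) = √(2*f) - f = √2*√f - f = -f + √2*√f)
m = 40686 (m = (-70286 + 151658)/2 = (½)*81372 = 40686)
w = 1/(41543 + I*√1714) (w = 1/((-1*(-857) + √2*√(-857)) + 40686) = 1/((857 + √2*(I*√857)) + 40686) = 1/((857 + I*√1714) + 40686) = 1/(41543 + I*√1714) ≈ 2.4071e-5 - 2.4e-8*I)
1/(w + (246162 - 1*(-271659))) = 1/((41543/1725822563 - I*√1714/1725822563) + (246162 - 1*(-271659))) = 1/((41543/1725822563 - I*√1714/1725822563) + (246162 + 271659)) = 1/((41543/1725822563 - I*√1714/1725822563) + 517821) = 1/(893667165436766/1725822563 - I*√1714/1725822563)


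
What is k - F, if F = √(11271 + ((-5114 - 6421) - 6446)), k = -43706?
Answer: -43706 - I*√6710 ≈ -43706.0 - 81.915*I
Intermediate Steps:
F = I*√6710 (F = √(11271 + (-11535 - 6446)) = √(11271 - 17981) = √(-6710) = I*√6710 ≈ 81.915*I)
k - F = -43706 - I*√6710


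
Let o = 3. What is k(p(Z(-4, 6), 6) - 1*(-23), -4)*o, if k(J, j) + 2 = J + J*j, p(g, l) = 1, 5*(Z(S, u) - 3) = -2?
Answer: -222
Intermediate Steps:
Z(S, u) = 13/5 (Z(S, u) = 3 + (⅕)*(-2) = 3 - ⅖ = 13/5)
k(J, j) = -2 + J + J*j (k(J, j) = -2 + (J + J*j) = -2 + J + J*j)
k(p(Z(-4, 6), 6) - 1*(-23), -4)*o = (-2 + (1 - 1*(-23)) + (1 - 1*(-23))*(-4))*3 = (-2 + (1 + 23) + (1 + 23)*(-4))*3 = (-2 + 24 + 24*(-4))*3 = (-2 + 24 - 96)*3 = -74*3 = -222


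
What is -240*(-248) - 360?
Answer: 59160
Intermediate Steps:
-240*(-248) - 360 = 59520 - 360 = 59160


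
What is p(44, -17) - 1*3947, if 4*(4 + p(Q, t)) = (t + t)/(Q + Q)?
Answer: -695393/176 ≈ -3951.1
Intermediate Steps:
p(Q, t) = -4 + t/(4*Q) (p(Q, t) = -4 + ((t + t)/(Q + Q))/4 = -4 + ((2*t)/((2*Q)))/4 = -4 + ((2*t)*(1/(2*Q)))/4 = -4 + (t/Q)/4 = -4 + t/(4*Q))
p(44, -17) - 1*3947 = (-4 + (¼)*(-17)/44) - 1*3947 = (-4 + (¼)*(-17)*(1/44)) - 3947 = (-4 - 17/176) - 3947 = -721/176 - 3947 = -695393/176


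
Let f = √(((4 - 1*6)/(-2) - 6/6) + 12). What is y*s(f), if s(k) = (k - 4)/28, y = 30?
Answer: -30/7 + 15*√3/7 ≈ -0.57418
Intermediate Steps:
f = 2*√3 (f = √(((4 - 6)*(-½) - 6*⅙) + 12) = √((-2*(-½) - 1) + 12) = √((1 - 1) + 12) = √(0 + 12) = √12 = 2*√3 ≈ 3.4641)
s(k) = -⅐ + k/28 (s(k) = (-4 + k)*(1/28) = -⅐ + k/28)
y*s(f) = 30*(-⅐ + (2*√3)/28) = 30*(-⅐ + √3/14) = -30/7 + 15*√3/7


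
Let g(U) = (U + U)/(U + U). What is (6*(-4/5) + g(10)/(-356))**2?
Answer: 73085401/3168400 ≈ 23.067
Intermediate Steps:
g(U) = 1 (g(U) = (2*U)/((2*U)) = (2*U)*(1/(2*U)) = 1)
(6*(-4/5) + g(10)/(-356))**2 = (6*(-4/5) + 1/(-356))**2 = (6*(-4*1/5) + 1*(-1/356))**2 = (6*(-4/5) - 1/356)**2 = (-24/5 - 1/356)**2 = (-8549/1780)**2 = 73085401/3168400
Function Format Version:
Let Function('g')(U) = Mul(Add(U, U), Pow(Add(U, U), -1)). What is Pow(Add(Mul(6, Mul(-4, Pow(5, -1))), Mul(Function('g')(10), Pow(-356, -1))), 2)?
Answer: Rational(73085401, 3168400) ≈ 23.067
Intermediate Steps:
Function('g')(U) = 1 (Function('g')(U) = Mul(Mul(2, U), Pow(Mul(2, U), -1)) = Mul(Mul(2, U), Mul(Rational(1, 2), Pow(U, -1))) = 1)
Pow(Add(Mul(6, Mul(-4, Pow(5, -1))), Mul(Function('g')(10), Pow(-356, -1))), 2) = Pow(Add(Mul(6, Mul(-4, Pow(5, -1))), Mul(1, Pow(-356, -1))), 2) = Pow(Add(Mul(6, Mul(-4, Rational(1, 5))), Mul(1, Rational(-1, 356))), 2) = Pow(Add(Mul(6, Rational(-4, 5)), Rational(-1, 356)), 2) = Pow(Add(Rational(-24, 5), Rational(-1, 356)), 2) = Pow(Rational(-8549, 1780), 2) = Rational(73085401, 3168400)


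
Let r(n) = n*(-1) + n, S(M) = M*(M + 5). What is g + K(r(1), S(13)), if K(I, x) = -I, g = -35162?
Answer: -35162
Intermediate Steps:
S(M) = M*(5 + M)
r(n) = 0 (r(n) = -n + n = 0)
g + K(r(1), S(13)) = -35162 - 1*0 = -35162 + 0 = -35162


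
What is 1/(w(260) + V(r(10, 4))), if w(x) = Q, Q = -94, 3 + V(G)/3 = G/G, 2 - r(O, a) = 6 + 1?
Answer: -1/100 ≈ -0.010000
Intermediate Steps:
r(O, a) = -5 (r(O, a) = 2 - (6 + 1) = 2 - 1*7 = 2 - 7 = -5)
V(G) = -6 (V(G) = -9 + 3*(G/G) = -9 + 3*1 = -9 + 3 = -6)
w(x) = -94
1/(w(260) + V(r(10, 4))) = 1/(-94 - 6) = 1/(-100) = -1/100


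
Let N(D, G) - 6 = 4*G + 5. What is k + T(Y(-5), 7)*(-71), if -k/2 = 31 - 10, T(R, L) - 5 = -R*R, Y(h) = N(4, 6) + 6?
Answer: 118954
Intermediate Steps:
N(D, G) = 11 + 4*G (N(D, G) = 6 + (4*G + 5) = 6 + (5 + 4*G) = 11 + 4*G)
Y(h) = 41 (Y(h) = (11 + 4*6) + 6 = (11 + 24) + 6 = 35 + 6 = 41)
T(R, L) = 5 - R² (T(R, L) = 5 - R*R = 5 - R²)
k = -42 (k = -2*(31 - 10) = -2*21 = -42)
k + T(Y(-5), 7)*(-71) = -42 + (5 - 1*41²)*(-71) = -42 + (5 - 1*1681)*(-71) = -42 + (5 - 1681)*(-71) = -42 - 1676*(-71) = -42 + 118996 = 118954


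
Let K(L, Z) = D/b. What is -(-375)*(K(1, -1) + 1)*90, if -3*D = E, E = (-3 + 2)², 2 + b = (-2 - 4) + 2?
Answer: 35625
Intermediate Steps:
b = -6 (b = -2 + ((-2 - 4) + 2) = -2 + (-6 + 2) = -2 - 4 = -6)
E = 1 (E = (-1)² = 1)
D = -⅓ (D = -⅓*1 = -⅓ ≈ -0.33333)
K(L, Z) = 1/18 (K(L, Z) = -⅓/(-6) = -⅓*(-⅙) = 1/18)
-(-375)*(K(1, -1) + 1)*90 = -(-375)*(1/18 + 1)*90 = -(-375)*19/18*90 = -75*(-95/18)*90 = (2375/6)*90 = 35625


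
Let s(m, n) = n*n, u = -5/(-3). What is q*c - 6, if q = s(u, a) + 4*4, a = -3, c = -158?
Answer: -3956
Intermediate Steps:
u = 5/3 (u = -5*(-1/3) = 5/3 ≈ 1.6667)
s(m, n) = n**2
q = 25 (q = (-3)**2 + 4*4 = 9 + 16 = 25)
q*c - 6 = 25*(-158) - 6 = -3950 - 6 = -3956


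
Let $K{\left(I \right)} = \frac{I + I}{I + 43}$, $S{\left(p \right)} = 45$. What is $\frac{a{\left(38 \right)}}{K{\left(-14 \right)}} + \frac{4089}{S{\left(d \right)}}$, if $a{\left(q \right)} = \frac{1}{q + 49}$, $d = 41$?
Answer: $\frac{38159}{420} \approx 90.855$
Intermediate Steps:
$K{\left(I \right)} = \frac{2 I}{43 + I}$
$a{\left(q \right)} = \frac{1}{49 + q}$
$\frac{a{\left(38 \right)}}{K{\left(-14 \right)}} + \frac{4089}{S{\left(d \right)}} = \frac{1}{\left(49 + 38\right) 2 \left(-14\right) \frac{1}{43 - 14}} + \frac{4089}{45} = \frac{1}{87 \cdot 2 \left(-14\right) \frac{1}{29}} + 4089 \cdot \frac{1}{45} = \frac{1}{87 \cdot 2 \left(-14\right) \frac{1}{29}} + \frac{1363}{15} = \frac{1}{87 \left(- \frac{28}{29}\right)} + \frac{1363}{15} = \frac{1}{87} \left(- \frac{29}{28}\right) + \frac{1363}{15} = - \frac{1}{84} + \frac{1363}{15} = \frac{38159}{420}$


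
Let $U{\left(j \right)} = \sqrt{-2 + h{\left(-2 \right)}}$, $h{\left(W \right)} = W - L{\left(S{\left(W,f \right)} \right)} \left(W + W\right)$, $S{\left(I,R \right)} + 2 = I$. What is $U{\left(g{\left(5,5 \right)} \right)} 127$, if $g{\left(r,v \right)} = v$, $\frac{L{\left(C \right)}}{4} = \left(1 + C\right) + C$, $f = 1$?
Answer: $254 i \sqrt{29} \approx 1367.8 i$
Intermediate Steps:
$S{\left(I,R \right)} = -2 + I$
$L{\left(C \right)} = 4 + 8 C$ ($L{\left(C \right)} = 4 \left(\left(1 + C\right) + C\right) = 4 \left(1 + 2 C\right) = 4 + 8 C$)
$h{\left(W \right)} = W - 2 W \left(-12 + 8 W\right)$ ($h{\left(W \right)} = W - \left(4 + 8 \left(-2 + W\right)\right) \left(W + W\right) = W - \left(4 + \left(-16 + 8 W\right)\right) 2 W = W - \left(-12 + 8 W\right) 2 W = W - 2 W \left(-12 + 8 W\right)$)
$U{\left(j \right)} = 2 i \sqrt{29}$ ($U{\left(j \right)} = \sqrt{-2 - 2 \left(25 - -32\right)} = \sqrt{-2 - 2 \left(25 + 32\right)} = \sqrt{-2 - 114} = \sqrt{-116} = 2 i \sqrt{29}$)
$U{\left(g{\left(5,5 \right)} \right)} 127 = 2 i \sqrt{29} \cdot 127 = 254 i \sqrt{29}$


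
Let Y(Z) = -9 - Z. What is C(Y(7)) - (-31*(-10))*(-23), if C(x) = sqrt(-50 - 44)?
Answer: 7130 + I*sqrt(94) ≈ 7130.0 + 9.6954*I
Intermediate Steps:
C(x) = I*sqrt(94) (C(x) = sqrt(-94) = I*sqrt(94))
C(Y(7)) - (-31*(-10))*(-23) = I*sqrt(94) - (-31*(-10))*(-23) = I*sqrt(94) - 310*(-23) = I*sqrt(94) - 1*(-7130) = I*sqrt(94) + 7130 = 7130 + I*sqrt(94)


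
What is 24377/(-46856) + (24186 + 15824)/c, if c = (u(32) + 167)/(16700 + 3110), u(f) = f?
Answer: 37137971722577/9324344 ≈ 3.9829e+6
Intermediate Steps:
c = 199/19810 (c = (32 + 167)/(16700 + 3110) = 199/19810 ≈ 0.010045)
24377/(-46856) + (24186 + 15824)/c = 24377/(-46856) + (24186 + 15824)/(199/19810) = 24377*(-1/46856) + 40010*(19810/199) = -24377/46856 + 792598100/199 = 37137971722577/9324344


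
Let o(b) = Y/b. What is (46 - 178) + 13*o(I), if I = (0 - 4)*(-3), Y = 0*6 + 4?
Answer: -383/3 ≈ -127.67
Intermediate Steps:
Y = 4 (Y = 0 + 4 = 4)
I = 12 (I = -4*(-3) = 12)
o(b) = 4/b
(46 - 178) + 13*o(I) = (46 - 178) + 13*(4/12) = -132 + 13*(4*(1/12)) = -132 + 13*(⅓) = -132 + 13/3 = -383/3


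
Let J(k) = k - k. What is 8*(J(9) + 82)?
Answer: 656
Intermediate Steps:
J(k) = 0
8*(J(9) + 82) = 8*(0 + 82) = 8*82 = 656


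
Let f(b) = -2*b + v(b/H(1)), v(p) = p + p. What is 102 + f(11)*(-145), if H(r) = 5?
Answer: 2654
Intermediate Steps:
v(p) = 2*p
f(b) = -8*b/5 (f(b) = -2*b + 2*(b/5) = -2*b + 2*b/5 = -8*b/5)
102 + f(11)*(-145) = 102 - 8/5*11*(-145) = 102 - 88/5*(-145) = 102 + 2552 = 2654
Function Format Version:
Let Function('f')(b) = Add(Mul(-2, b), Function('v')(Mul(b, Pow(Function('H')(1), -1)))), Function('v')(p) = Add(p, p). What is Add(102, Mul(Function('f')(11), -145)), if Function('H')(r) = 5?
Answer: 2654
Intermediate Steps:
Function('v')(p) = Mul(2, p)
Function('f')(b) = Mul(Rational(-8, 5), b) (Function('f')(b) = Add(Mul(-2, b), Mul(2, Mul(b, Pow(5, -1)))) = Add(Mul(-2, b), Mul(2, Mul(b, Rational(1, 5)))) = Add(Mul(-2, b), Mul(2, Mul(Rational(1, 5), b))) = Add(Mul(-2, b), Mul(Rational(2, 5), b)) = Mul(Rational(-8, 5), b))
Add(102, Mul(Function('f')(11), -145)) = Add(102, Mul(Mul(Rational(-8, 5), 11), -145)) = Add(102, Mul(Rational(-88, 5), -145)) = Add(102, 2552) = 2654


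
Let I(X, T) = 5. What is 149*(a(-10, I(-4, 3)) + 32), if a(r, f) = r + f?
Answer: 4023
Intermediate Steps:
a(r, f) = f + r
149*(a(-10, I(-4, 3)) + 32) = 149*((5 - 10) + 32) = 149*(-5 + 32) = 149*27 = 4023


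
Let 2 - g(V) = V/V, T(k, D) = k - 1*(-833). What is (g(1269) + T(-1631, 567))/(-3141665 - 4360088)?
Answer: 797/7501753 ≈ 0.00010624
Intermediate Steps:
T(k, D) = 833 + k (T(k, D) = k + 833 = 833 + k)
g(V) = 1 (g(V) = 2 - V/V = 2 - 1*1 = 2 - 1 = 1)
(g(1269) + T(-1631, 567))/(-3141665 - 4360088) = (1 + (833 - 1631))/(-3141665 - 4360088) = (1 - 798)/(-7501753) = -797*(-1/7501753) = 797/7501753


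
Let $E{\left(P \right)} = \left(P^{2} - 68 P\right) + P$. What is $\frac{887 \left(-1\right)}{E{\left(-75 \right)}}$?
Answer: $- \frac{887}{10650} \approx -0.083286$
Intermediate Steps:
$E{\left(P \right)} = P^{2} - 67 P$
$\frac{887 \left(-1\right)}{E{\left(-75 \right)}} = \frac{887 \left(-1\right)}{\left(-75\right) \left(-67 - 75\right)} = - \frac{887}{\left(-75\right) \left(-142\right)} = - \frac{887}{10650}$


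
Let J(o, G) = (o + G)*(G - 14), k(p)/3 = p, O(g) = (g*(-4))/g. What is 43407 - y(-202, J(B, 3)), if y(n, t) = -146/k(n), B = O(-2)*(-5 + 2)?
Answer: 13152248/303 ≈ 43407.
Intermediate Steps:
O(g) = -4 (O(g) = (-4*g)/g = -4)
B = 12 (B = -4*(-5 + 2) = -4*(-3) = 12)
k(p) = 3*p
J(o, G) = (-14 + G)*(G + o) (J(o, G) = (G + o)*(-14 + G) = (-14 + G)*(G + o))
y(n, t) = -146/(3*n) (y(n, t) = -146*1/(3*n) = -146/(3*n))
43407 - y(-202, J(B, 3)) = 43407 - (-146)/(3*(-202)) = 43407 - (-146)*(-1)/(3*202) = 43407 - 1*73/303 = 43407 - 73/303 = 13152248/303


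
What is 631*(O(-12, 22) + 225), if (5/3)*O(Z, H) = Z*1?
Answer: 687159/5 ≈ 1.3743e+5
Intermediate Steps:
O(Z, H) = 3*Z/5 (O(Z, H) = 3*(Z*1)/5 = 3*Z/5)
631*(O(-12, 22) + 225) = 631*((⅗)*(-12) + 225) = 631*(-36/5 + 225) = 631*(1089/5) = 687159/5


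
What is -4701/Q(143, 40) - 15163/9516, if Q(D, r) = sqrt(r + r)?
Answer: -15163/9516 - 4701*sqrt(5)/20 ≈ -527.18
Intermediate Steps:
Q(D, r) = sqrt(2)*sqrt(r) (Q(D, r) = sqrt(2*r) = sqrt(2)*sqrt(r))
-4701/Q(143, 40) - 15163/9516 = -4701*sqrt(5)/20 - 15163/9516 = -15163/9516 - 4701*sqrt(5)/20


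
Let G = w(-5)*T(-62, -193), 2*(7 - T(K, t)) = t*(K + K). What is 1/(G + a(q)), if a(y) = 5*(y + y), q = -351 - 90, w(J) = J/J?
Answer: -1/16369 ≈ -6.1091e-5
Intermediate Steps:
T(K, t) = 7 - K*t (T(K, t) = 7 - t*(K + K)/2 = 7 - t*2*K/2 = 7 - K*t)
w(J) = 1
q = -441
a(y) = 10*y (a(y) = 5*(2*y) = 10*y)
G = -11959 (G = 1*(7 - 1*(-62)*(-193)) = 1*(7 - 11966) = 1*(-11959) = -11959)
1/(G + a(q)) = 1/(-11959 + 10*(-441)) = 1/(-11959 - 4410) = 1/(-16369) = -1/16369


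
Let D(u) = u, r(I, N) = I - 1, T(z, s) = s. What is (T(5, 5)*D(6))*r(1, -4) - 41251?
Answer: -41251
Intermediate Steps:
r(I, N) = -1 + I
(T(5, 5)*D(6))*r(1, -4) - 41251 = (5*6)*(-1 + 1) - 41251 = 30*0 - 41251 = 0 - 41251 = -41251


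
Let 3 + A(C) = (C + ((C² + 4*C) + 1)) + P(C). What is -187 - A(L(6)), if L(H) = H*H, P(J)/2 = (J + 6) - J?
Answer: -1673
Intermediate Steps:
P(J) = 12 (P(J) = 2*((J + 6) - J) = 2*((6 + J) - J) = 2*6 = 12)
L(H) = H²
A(C) = 10 + C² + 5*C (A(C) = -3 + ((C + ((C² + 4*C) + 1)) + 12) = -3 + ((C + (1 + C² + 4*C)) + 12) = -3 + ((1 + C² + 5*C) + 12) = -3 + (13 + C² + 5*C) = 10 + C² + 5*C)
-187 - A(L(6)) = -187 - (10 + (6²)² + 5*6²) = -187 - (10 + 36² + 5*36) = -187 - (10 + 1296 + 180) = -187 - 1*1486 = -187 - 1486 = -1673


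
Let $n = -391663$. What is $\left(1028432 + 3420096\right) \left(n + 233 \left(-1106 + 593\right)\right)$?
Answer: $-2274051925376$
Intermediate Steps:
$\left(1028432 + 3420096\right) \left(n + 233 \left(-1106 + 593\right)\right) = \left(1028432 + 3420096\right) \left(-391663 + 233 \left(-1106 + 593\right)\right) = 4448528 \left(-391663 + 233 \left(-513\right)\right) = 4448528 \left(-391663 - 119529\right) = 4448528 \left(-511192\right) = -2274051925376$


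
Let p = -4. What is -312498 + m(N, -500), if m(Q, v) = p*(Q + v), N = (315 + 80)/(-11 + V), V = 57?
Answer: -7142244/23 ≈ -3.1053e+5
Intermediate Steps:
N = 395/46 (N = (315 + 80)/(-11 + 57) = 395/46 ≈ 8.5870)
m(Q, v) = -4*Q - 4*v (m(Q, v) = -4*(Q + v) = -4*Q - 4*v)
-312498 + m(N, -500) = -312498 + (-4*395/46 - 4*(-500)) = -312498 + (-790/23 + 2000) = -312498 + 45210/23 = -7142244/23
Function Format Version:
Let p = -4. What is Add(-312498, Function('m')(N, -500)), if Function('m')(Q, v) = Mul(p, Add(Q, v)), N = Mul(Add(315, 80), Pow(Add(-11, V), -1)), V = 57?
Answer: Rational(-7142244, 23) ≈ -3.1053e+5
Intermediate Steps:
N = Rational(395, 46) (N = Mul(Add(315, 80), Pow(Add(-11, 57), -1)) = Mul(395, Pow(46, -1)) = Mul(395, Rational(1, 46)) = Rational(395, 46) ≈ 8.5870)
Function('m')(Q, v) = Add(Mul(-4, Q), Mul(-4, v)) (Function('m')(Q, v) = Mul(-4, Add(Q, v)) = Add(Mul(-4, Q), Mul(-4, v)))
Add(-312498, Function('m')(N, -500)) = Add(-312498, Add(Mul(-4, Rational(395, 46)), Mul(-4, -500))) = Add(-312498, Add(Rational(-790, 23), 2000)) = Add(-312498, Rational(45210, 23)) = Rational(-7142244, 23)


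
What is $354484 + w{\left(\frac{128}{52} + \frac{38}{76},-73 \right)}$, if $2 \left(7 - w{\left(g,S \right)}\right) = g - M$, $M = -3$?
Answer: $\frac{18433377}{52} \approx 3.5449 \cdot 10^{5}$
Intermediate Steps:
$w{\left(g,S \right)} = \frac{11}{2} - \frac{g}{2}$ ($w{\left(g,S \right)} = 7 - \frac{g - -3}{2} = 7 - \frac{g + 3}{2} = 7 - \frac{3 + g}{2} = 7 - \left(\frac{3}{2} + \frac{g}{2}\right) = \frac{11}{2} - \frac{g}{2}$)
$354484 + w{\left(\frac{128}{52} + \frac{38}{76},-73 \right)} = 354484 + \left(\frac{11}{2} - \frac{\frac{128}{52} + \frac{38}{76}}{2}\right) = 354484 + \left(\frac{11}{2} - \frac{128 \cdot \frac{1}{52} + 38 \cdot \frac{1}{76}}{2}\right) = 354484 + \left(\frac{11}{2} - \frac{\frac{32}{13} + \frac{1}{2}}{2}\right) = 354484 + \left(\frac{11}{2} - \frac{77}{52}\right) = 354484 + \frac{209}{52} = \frac{18433377}{52}$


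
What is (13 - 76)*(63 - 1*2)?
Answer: -3843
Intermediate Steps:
(13 - 76)*(63 - 1*2) = -63*(63 - 2) = -63*61 = -3843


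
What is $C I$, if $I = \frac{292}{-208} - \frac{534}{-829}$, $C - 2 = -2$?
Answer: $0$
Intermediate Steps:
$C = 0$ ($C = 2 - 2 = 0$)
$I = - \frac{32749}{43108}$ ($I = 292 \left(- \frac{1}{208}\right) - - \frac{534}{829} = - \frac{73}{52} + \frac{534}{829} = - \frac{32749}{43108} \approx -0.7597$)
$C I = 0 \left(- \frac{32749}{43108}\right) = 0$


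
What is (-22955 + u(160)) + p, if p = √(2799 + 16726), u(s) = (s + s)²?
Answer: 79445 + 5*√781 ≈ 79585.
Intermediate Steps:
u(s) = 4*s² (u(s) = (2*s)² = 4*s²)
p = 5*√781 (p = √19525 = 5*√781 ≈ 139.73)
(-22955 + u(160)) + p = (-22955 + 4*160²) + 5*√781 = (-22955 + 4*25600) + 5*√781 = (-22955 + 102400) + 5*√781 = 79445 + 5*√781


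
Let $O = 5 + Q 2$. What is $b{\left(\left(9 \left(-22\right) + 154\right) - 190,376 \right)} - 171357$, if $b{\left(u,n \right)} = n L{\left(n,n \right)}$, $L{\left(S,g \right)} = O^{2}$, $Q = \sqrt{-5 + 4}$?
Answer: $-163461 + 7520 i \approx -1.6346 \cdot 10^{5} + 7520.0 i$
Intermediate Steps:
$Q = i$ ($Q = \sqrt{-1} = i \approx 1.0 i$)
$O = 5 + 2 i$ ($O = 5 + i 2 = 5 + 2 i \approx 5.0 + 2.0 i$)
$L{\left(S,g \right)} = \left(5 + 2 i\right)^{2}$
$b{\left(u,n \right)} = n \left(21 + 20 i\right)$
$b{\left(\left(9 \left(-22\right) + 154\right) - 190,376 \right)} - 171357 = 376 \left(21 + 20 i\right) - 171357 = \left(7896 + 7520 i\right) - 171357 = -163461 + 7520 i$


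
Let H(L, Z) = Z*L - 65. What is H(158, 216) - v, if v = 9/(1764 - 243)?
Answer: 5756646/169 ≈ 34063.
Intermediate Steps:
H(L, Z) = -65 + L*Z (H(L, Z) = L*Z - 65 = -65 + L*Z)
v = 1/169 (v = 9/1521 = 9*(1/1521) = 1/169 ≈ 0.0059172)
H(158, 216) - v = (-65 + 158*216) - 1*1/169 = (-65 + 34128) - 1/169 = 34063 - 1/169 = 5756646/169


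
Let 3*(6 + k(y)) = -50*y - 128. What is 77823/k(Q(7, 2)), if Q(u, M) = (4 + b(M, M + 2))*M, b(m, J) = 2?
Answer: -233469/746 ≈ -312.96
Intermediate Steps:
Q(u, M) = 6*M (Q(u, M) = (4 + 2)*M = 6*M)
k(y) = -146/3 - 50*y/3 (k(y) = -6 + (-50*y - 128)/3 = -6 + (-128 - 50*y)/3 = -6 + (-128/3 - 50*y/3) = -146/3 - 50*y/3)
77823/k(Q(7, 2)) = 77823/(-146/3 - 100*2) = 77823/(-146/3 - 50/3*12) = 77823/(-146/3 - 200) = 77823/(-746/3) = 77823*(-3/746) = -233469/746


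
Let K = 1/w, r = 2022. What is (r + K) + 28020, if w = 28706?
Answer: 862385653/28706 ≈ 30042.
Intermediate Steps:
K = 1/28706 ≈ 3.4836e-5
(r + K) + 28020 = (2022 + 1/28706) + 28020 = 58043533/28706 + 28020 = 862385653/28706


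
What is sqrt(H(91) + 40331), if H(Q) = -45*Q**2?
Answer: I*sqrt(332314) ≈ 576.47*I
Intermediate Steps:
sqrt(H(91) + 40331) = sqrt(-45*91**2 + 40331) = sqrt(-45*8281 + 40331) = sqrt(-372645 + 40331) = sqrt(-332314) = I*sqrt(332314)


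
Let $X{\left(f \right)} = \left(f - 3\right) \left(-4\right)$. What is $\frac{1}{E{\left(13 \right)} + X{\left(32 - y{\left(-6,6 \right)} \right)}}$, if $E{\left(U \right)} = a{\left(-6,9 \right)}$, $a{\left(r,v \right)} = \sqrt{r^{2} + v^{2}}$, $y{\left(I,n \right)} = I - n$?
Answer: $- \frac{164}{26779} - \frac{3 \sqrt{13}}{26779} \approx -0.0065281$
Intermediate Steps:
$E{\left(U \right)} = 3 \sqrt{13}$ ($E{\left(U \right)} = \sqrt{\left(-6\right)^{2} + 9^{2}} = \sqrt{36 + 81} = \sqrt{117} = 3 \sqrt{13}$)
$X{\left(f \right)} = 12 - 4 f$ ($X{\left(f \right)} = \left(-3 + f\right) \left(-4\right) = 12 - 4 f$)
$\frac{1}{E{\left(13 \right)} + X{\left(32 - y{\left(-6,6 \right)} \right)}} = \frac{1}{3 \sqrt{13} + \left(12 - 4 \left(32 - \left(-6 - 6\right)\right)\right)} = \frac{1}{3 \sqrt{13} + \left(12 - 4 \left(32 - -12\right)\right)} = \frac{1}{3 \sqrt{13} + \left(12 - 4 \left(32 + 12\right)\right)} = \frac{1}{3 \sqrt{13} + \left(12 - 176\right)} = \frac{1}{3 \sqrt{13} - 164} = \frac{1}{-164 + 3 \sqrt{13}}$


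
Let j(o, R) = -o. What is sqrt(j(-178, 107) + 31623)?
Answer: 7*sqrt(649) ≈ 178.33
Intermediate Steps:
sqrt(j(-178, 107) + 31623) = sqrt(-1*(-178) + 31623) = sqrt(178 + 31623) = sqrt(31801) = 7*sqrt(649)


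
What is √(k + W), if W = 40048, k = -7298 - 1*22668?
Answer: 71*√2 ≈ 100.41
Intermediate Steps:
k = -29966 (k = -7298 - 22668 = -29966)
√(k + W) = √(-29966 + 40048) = √10082 = 71*√2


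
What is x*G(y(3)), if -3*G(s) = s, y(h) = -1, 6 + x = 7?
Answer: 1/3 ≈ 0.33333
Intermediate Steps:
x = 1 (x = -6 + 7 = 1)
G(s) = -s/3
x*G(y(3)) = 1*(-1/3*(-1)) = 1*(1/3) = 1/3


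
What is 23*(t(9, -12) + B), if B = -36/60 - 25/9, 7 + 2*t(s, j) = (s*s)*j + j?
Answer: -1032677/90 ≈ -11474.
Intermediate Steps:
t(s, j) = -7/2 + j/2 + j*s²/2 (t(s, j) = -7/2 + ((s*s)*j + j)/2 = -7/2 + (s²*j + j)/2 = -7/2 + (j*s² + j)/2 = -7/2 + (j + j*s²)/2 = -7/2 + (j/2 + j*s²/2) = -7/2 + j/2 + j*s²/2)
B = -152/45 (B = -36*1/60 - 25*⅑ = -⅗ - 25/9 = -152/45 ≈ -3.3778)
23*(t(9, -12) + B) = 23*((-7/2 + (½)*(-12) + (½)*(-12)*9²) - 152/45) = 23*((-7/2 - 6 + (½)*(-12)*81) - 152/45) = 23*((-7/2 - 6 - 486) - 152/45) = 23*(-991/2 - 152/45) = 23*(-44899/90) = -1032677/90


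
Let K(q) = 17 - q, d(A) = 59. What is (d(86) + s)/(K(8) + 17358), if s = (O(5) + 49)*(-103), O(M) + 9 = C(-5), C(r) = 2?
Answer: -4267/17367 ≈ -0.24570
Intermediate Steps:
O(M) = -7 (O(M) = -9 + 2 = -7)
s = -4326 (s = (-7 + 49)*(-103) = 42*(-103) = -4326)
(d(86) + s)/(K(8) + 17358) = (59 - 4326)/((17 - 1*8) + 17358) = -4267/((17 - 8) + 17358) = -4267/(9 + 17358) = -4267/17367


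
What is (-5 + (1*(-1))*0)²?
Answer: 25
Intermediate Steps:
(-5 + (1*(-1))*0)² = (-5 - 1*0)² = (-5 + 0)² = (-5)² = 25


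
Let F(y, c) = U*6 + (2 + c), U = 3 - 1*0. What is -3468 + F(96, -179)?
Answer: -3627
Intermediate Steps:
U = 3 (U = 3 + 0 = 3)
F(y, c) = 20 + c (F(y, c) = 3*6 + (2 + c) = 18 + (2 + c) = 20 + c)
-3468 + F(96, -179) = -3468 + (20 - 179) = -3468 - 159 = -3627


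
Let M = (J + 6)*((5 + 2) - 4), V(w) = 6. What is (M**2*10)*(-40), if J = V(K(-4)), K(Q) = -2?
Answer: -518400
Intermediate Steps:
J = 6
M = 36 (M = (6 + 6)*((5 + 2) - 4) = 12*(7 - 4) = 12*3 = 36)
(M**2*10)*(-40) = (36**2*10)*(-40) = (1296*10)*(-40) = 12960*(-40) = -518400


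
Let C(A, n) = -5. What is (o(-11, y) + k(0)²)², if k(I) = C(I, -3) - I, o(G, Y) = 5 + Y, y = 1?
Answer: 961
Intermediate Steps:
k(I) = -5 - I
(o(-11, y) + k(0)²)² = ((5 + 1) + (-5 - 1*0)²)² = (6 + (-5 + 0)²)² = (6 + (-5)²)² = (6 + 25)² = 31² = 961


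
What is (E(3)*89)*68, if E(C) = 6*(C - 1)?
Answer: 72624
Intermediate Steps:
E(C) = -6 + 6*C (E(C) = 6*(-1 + C) = -6 + 6*C)
(E(3)*89)*68 = ((-6 + 6*3)*89)*68 = ((-6 + 18)*89)*68 = (12*89)*68 = 1068*68 = 72624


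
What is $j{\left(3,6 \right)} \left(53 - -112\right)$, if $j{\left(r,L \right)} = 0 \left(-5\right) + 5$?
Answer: $825$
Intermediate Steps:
$j{\left(r,L \right)} = 5$ ($j{\left(r,L \right)} = 0 + 5 = 5$)
$j{\left(3,6 \right)} \left(53 - -112\right) = 5 \left(53 - -112\right) = 5 \left(53 + 112\right) = 5 \cdot 165 = 825$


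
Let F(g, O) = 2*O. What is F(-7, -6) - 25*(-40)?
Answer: 988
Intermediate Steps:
F(-7, -6) - 25*(-40) = 2*(-6) - 25*(-40) = -12 + 1000 = 988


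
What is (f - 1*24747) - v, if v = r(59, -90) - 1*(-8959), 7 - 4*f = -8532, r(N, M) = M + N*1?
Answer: -126161/4 ≈ -31540.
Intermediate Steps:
r(N, M) = M + N
f = 8539/4 (f = 7/4 - 1/4*(-8532) = 7/4 + 2133 = 8539/4 ≈ 2134.8)
v = 8928 (v = (-90 + 59) - 1*(-8959) = -31 + 8959 = 8928)
(f - 1*24747) - v = (8539/4 - 1*24747) - 1*8928 = (8539/4 - 24747) - 8928 = -90449/4 - 8928 = -126161/4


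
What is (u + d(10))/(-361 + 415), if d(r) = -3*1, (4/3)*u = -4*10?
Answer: -11/18 ≈ -0.61111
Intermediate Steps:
u = -30 (u = 3*(-4*10)/4 = (3/4)*(-40) = -30)
d(r) = -3
(u + d(10))/(-361 + 415) = (-30 - 3)/(-361 + 415) = -33/54 = -33*1/54 = -11/18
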